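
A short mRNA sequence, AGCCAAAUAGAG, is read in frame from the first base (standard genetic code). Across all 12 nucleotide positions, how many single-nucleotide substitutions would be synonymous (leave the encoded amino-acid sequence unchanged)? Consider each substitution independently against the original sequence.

5

Codon 1 (AGC, Ser): 1 synonymous substitution.
Codon 2 (CAA, Gln): 1 synonymous substitution.
Codon 3 (AUA, Ile): 2 synonymous substitutions.
Codon 4 (GAG, Glu): 1 synonymous substitution.
Total: 1 + 1 + 2 + 1 = 5.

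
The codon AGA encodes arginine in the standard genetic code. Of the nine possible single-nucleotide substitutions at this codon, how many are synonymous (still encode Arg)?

Position 1: CGA → 1 synonymous.
Position 2: none → 0 synonymous.
Position 3: AGG → 1 synonymous.
Total: 1 + 0 + 1 = 2.

2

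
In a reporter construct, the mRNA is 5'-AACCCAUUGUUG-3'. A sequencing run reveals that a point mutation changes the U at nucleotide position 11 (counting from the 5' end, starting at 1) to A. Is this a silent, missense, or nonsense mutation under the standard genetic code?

Position 11 falls in codon 4: UUG → Leu.
After the substitution the codon is UAG → Stop.
The new codon is a stop codon, so this is a nonsense mutation.

nonsense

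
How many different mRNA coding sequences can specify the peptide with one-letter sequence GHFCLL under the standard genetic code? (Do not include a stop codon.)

Gly: 4 codons.
His: 2 codons.
Phe: 2 codons.
Cys: 2 codons.
Leu: 6 codons.
Leu: 6 codons.
4 × 2 × 2 × 2 × 6 × 6 = 1152.

1152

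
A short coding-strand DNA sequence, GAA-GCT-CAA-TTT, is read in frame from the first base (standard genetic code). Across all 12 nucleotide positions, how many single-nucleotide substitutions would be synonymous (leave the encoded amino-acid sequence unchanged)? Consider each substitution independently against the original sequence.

6

Codon 1 (GAA, Glu): 1 synonymous substitution.
Codon 2 (GCT, Ala): 3 synonymous substitutions.
Codon 3 (CAA, Gln): 1 synonymous substitution.
Codon 4 (TTT, Phe): 1 synonymous substitution.
Total: 1 + 3 + 1 + 1 = 6.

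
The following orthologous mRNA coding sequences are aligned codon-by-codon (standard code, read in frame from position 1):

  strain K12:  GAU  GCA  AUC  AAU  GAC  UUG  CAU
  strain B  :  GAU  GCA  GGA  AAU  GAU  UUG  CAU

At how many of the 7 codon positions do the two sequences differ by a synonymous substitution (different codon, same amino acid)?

1

Codon 1: GAU Asp / GAU Asp — identical.
Codon 2: GCA Ala / GCA Ala — identical.
Codon 3: AUC Ile / GGA Gly — nonsynonymous.
Codon 4: AAU Asn / AAU Asn — identical.
Codon 5: GAC Asp / GAU Asp — synonymous.
Codon 6: UUG Leu / UUG Leu — identical.
Codon 7: CAU His / CAU His — identical.
Synonymous differences: 1.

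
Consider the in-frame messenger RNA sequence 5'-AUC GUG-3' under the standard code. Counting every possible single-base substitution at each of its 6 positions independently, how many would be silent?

5

Codon 1 (AUC, Ile): 2 synonymous substitutions.
Codon 2 (GUG, Val): 3 synonymous substitutions.
Total: 2 + 3 = 5.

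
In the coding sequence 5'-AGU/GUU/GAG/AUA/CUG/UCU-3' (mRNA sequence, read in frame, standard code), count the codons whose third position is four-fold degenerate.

Codon 1 AGU (Ser): third position 2-fold.
Codon 2 GUU (Val): third position 4-fold.
Codon 3 GAG (Glu): third position 2-fold.
Codon 4 AUA (Ile): third position 3-fold.
Codon 5 CUG (Leu): third position 4-fold.
Codon 6 UCU (Ser): third position 4-fold.
Four-fold degenerate third positions: 3.

3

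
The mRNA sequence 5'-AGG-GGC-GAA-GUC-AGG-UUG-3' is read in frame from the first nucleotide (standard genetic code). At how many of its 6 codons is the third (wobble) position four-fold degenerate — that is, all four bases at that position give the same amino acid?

2

Codon 1 AGG (Arg): third position 2-fold.
Codon 2 GGC (Gly): third position 4-fold.
Codon 3 GAA (Glu): third position 2-fold.
Codon 4 GUC (Val): third position 4-fold.
Codon 5 AGG (Arg): third position 2-fold.
Codon 6 UUG (Leu): third position 2-fold.
Four-fold degenerate third positions: 2.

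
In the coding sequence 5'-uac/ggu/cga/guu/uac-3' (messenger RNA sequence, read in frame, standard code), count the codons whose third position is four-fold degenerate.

3

Codon 1 UAC (Tyr): third position 2-fold.
Codon 2 GGU (Gly): third position 4-fold.
Codon 3 CGA (Arg): third position 4-fold.
Codon 4 GUU (Val): third position 4-fold.
Codon 5 UAC (Tyr): third position 2-fold.
Four-fold degenerate third positions: 3.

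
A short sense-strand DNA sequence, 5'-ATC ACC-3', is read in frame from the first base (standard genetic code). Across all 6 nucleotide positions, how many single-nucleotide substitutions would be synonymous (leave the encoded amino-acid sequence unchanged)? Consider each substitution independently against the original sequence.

Codon 1 (ATC, Ile): 2 synonymous substitutions.
Codon 2 (ACC, Thr): 3 synonymous substitutions.
Total: 2 + 3 = 5.

5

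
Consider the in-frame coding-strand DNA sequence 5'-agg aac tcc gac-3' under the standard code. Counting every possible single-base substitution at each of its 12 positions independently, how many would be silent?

Codon 1 (AGG, Arg): 2 synonymous substitutions.
Codon 2 (AAC, Asn): 1 synonymous substitution.
Codon 3 (TCC, Ser): 3 synonymous substitutions.
Codon 4 (GAC, Asp): 1 synonymous substitution.
Total: 2 + 1 + 3 + 1 = 7.

7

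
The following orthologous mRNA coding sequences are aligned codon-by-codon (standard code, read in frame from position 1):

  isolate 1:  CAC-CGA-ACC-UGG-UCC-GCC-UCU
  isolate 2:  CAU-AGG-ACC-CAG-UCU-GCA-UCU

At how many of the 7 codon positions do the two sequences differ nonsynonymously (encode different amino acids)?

Codon 1: CAC His / CAU His — synonymous.
Codon 2: CGA Arg / AGG Arg — synonymous.
Codon 3: ACC Thr / ACC Thr — identical.
Codon 4: UGG Trp / CAG Gln — nonsynonymous.
Codon 5: UCC Ser / UCU Ser — synonymous.
Codon 6: GCC Ala / GCA Ala — synonymous.
Codon 7: UCU Ser / UCU Ser — identical.
Nonsynonymous differences: 1.

1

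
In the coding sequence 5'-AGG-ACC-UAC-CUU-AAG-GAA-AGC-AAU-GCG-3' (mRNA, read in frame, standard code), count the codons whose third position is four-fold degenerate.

3

Codon 1 AGG (Arg): third position 2-fold.
Codon 2 ACC (Thr): third position 4-fold.
Codon 3 UAC (Tyr): third position 2-fold.
Codon 4 CUU (Leu): third position 4-fold.
Codon 5 AAG (Lys): third position 2-fold.
Codon 6 GAA (Glu): third position 2-fold.
Codon 7 AGC (Ser): third position 2-fold.
Codon 8 AAU (Asn): third position 2-fold.
Codon 9 GCG (Ala): third position 4-fold.
Four-fold degenerate third positions: 3.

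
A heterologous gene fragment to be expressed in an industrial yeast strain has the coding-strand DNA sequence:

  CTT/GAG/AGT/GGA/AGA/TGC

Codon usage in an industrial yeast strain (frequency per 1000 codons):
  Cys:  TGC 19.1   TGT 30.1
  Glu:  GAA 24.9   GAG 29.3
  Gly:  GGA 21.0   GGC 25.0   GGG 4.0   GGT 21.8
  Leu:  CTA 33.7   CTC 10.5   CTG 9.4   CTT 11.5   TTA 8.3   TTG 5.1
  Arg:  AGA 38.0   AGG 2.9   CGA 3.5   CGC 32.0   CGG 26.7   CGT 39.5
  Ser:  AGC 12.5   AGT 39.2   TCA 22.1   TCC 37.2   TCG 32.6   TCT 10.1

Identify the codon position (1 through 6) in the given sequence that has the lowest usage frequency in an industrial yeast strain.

1

Codon 1 CTT (Leu): 11.5 per 1000.
Codon 2 GAG (Glu): 29.3 per 1000.
Codon 3 AGT (Ser): 39.2 per 1000.
Codon 4 GGA (Gly): 21.0 per 1000.
Codon 5 AGA (Arg): 38.0 per 1000.
Codon 6 TGC (Cys): 19.1 per 1000.
Lowest frequency is 11.5 at codon 1.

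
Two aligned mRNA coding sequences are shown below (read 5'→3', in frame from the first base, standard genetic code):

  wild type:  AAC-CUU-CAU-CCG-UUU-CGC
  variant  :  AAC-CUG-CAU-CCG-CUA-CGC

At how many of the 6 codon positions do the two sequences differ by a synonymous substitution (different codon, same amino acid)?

1

Codon 1: AAC Asn / AAC Asn — identical.
Codon 2: CUU Leu / CUG Leu — synonymous.
Codon 3: CAU His / CAU His — identical.
Codon 4: CCG Pro / CCG Pro — identical.
Codon 5: UUU Phe / CUA Leu — nonsynonymous.
Codon 6: CGC Arg / CGC Arg — identical.
Synonymous differences: 1.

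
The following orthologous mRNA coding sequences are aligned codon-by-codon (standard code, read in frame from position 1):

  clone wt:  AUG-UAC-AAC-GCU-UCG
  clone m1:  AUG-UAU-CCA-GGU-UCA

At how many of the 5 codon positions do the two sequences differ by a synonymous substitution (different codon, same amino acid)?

2

Codon 1: AUG Met / AUG Met — identical.
Codon 2: UAC Tyr / UAU Tyr — synonymous.
Codon 3: AAC Asn / CCA Pro — nonsynonymous.
Codon 4: GCU Ala / GGU Gly — nonsynonymous.
Codon 5: UCG Ser / UCA Ser — synonymous.
Synonymous differences: 2.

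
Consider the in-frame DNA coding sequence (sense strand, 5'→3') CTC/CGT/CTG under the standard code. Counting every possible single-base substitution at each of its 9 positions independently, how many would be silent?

Codon 1 (CTC, Leu): 3 synonymous substitutions.
Codon 2 (CGT, Arg): 3 synonymous substitutions.
Codon 3 (CTG, Leu): 4 synonymous substitutions.
Total: 3 + 3 + 4 = 10.

10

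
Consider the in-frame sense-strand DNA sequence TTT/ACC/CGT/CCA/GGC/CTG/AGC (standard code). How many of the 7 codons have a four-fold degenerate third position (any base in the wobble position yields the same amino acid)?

Codon 1 TTT (Phe): third position 2-fold.
Codon 2 ACC (Thr): third position 4-fold.
Codon 3 CGT (Arg): third position 4-fold.
Codon 4 CCA (Pro): third position 4-fold.
Codon 5 GGC (Gly): third position 4-fold.
Codon 6 CTG (Leu): third position 4-fold.
Codon 7 AGC (Ser): third position 2-fold.
Four-fold degenerate third positions: 5.

5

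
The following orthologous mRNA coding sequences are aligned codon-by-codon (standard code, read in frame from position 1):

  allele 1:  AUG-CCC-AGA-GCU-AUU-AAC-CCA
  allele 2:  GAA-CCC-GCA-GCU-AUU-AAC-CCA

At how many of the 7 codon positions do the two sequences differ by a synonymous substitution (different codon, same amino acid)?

0

Codon 1: AUG Met / GAA Glu — nonsynonymous.
Codon 2: CCC Pro / CCC Pro — identical.
Codon 3: AGA Arg / GCA Ala — nonsynonymous.
Codon 4: GCU Ala / GCU Ala — identical.
Codon 5: AUU Ile / AUU Ile — identical.
Codon 6: AAC Asn / AAC Asn — identical.
Codon 7: CCA Pro / CCA Pro — identical.
Synonymous differences: 0.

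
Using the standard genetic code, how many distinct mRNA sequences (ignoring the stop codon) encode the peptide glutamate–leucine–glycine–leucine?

288

Glu: 2 codons.
Leu: 6 codons.
Gly: 4 codons.
Leu: 6 codons.
2 × 6 × 4 × 6 = 288.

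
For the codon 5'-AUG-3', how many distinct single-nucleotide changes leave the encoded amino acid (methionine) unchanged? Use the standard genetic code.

0

Position 1: none → 0 synonymous.
Position 2: none → 0 synonymous.
Position 3: none → 0 synonymous.
Total: 0 + 0 + 0 = 0.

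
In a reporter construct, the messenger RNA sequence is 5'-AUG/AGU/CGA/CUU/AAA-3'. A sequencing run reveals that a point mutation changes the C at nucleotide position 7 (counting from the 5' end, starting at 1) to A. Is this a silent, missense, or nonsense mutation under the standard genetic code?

Position 7 falls in codon 3: CGA → Arg.
After the substitution the codon is AGA → Arg.
Both encode Arg, so the change is synonymous.

silent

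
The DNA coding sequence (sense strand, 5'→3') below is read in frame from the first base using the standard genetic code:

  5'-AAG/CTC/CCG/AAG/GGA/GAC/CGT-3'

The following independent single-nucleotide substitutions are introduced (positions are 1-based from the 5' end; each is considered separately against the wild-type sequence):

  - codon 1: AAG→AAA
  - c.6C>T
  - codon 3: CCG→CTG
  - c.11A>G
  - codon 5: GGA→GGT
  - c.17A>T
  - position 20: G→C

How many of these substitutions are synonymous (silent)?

3

Codon 1: AAG (Lys) → AAA (Lys) — synonymous.
Codon 2: CTC (Leu) → CTT (Leu) — synonymous.
Codon 3: CCG (Pro) → CTG (Leu) — missense.
Codon 4: AAG (Lys) → AGG (Arg) — missense.
Codon 5: GGA (Gly) → GGT (Gly) — synonymous.
Codon 6: GAC (Asp) → GTC (Val) — missense.
Codon 7: CGT (Arg) → CCT (Pro) — missense.
Synonymous: 3 of 7.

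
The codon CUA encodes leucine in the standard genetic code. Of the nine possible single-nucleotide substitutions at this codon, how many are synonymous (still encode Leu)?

4

Position 1: UUA → 1 synonymous.
Position 2: none → 0 synonymous.
Position 3: CUU, CUC, CUG → 3 synonymous.
Total: 1 + 0 + 3 = 4.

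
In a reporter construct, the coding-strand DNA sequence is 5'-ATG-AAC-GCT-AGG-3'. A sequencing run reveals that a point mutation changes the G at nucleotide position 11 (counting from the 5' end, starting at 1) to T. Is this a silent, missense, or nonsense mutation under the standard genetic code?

Position 11 falls in codon 4: AGG → Arg.
After the substitution the codon is ATG → Met.
Arg ≠ Met, so this is a missense mutation.

missense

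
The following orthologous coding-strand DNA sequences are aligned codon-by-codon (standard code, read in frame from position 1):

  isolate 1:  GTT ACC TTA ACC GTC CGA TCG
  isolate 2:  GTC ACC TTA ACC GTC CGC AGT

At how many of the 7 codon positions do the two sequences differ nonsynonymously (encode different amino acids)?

Codon 1: GTT Val / GTC Val — synonymous.
Codon 2: ACC Thr / ACC Thr — identical.
Codon 3: TTA Leu / TTA Leu — identical.
Codon 4: ACC Thr / ACC Thr — identical.
Codon 5: GTC Val / GTC Val — identical.
Codon 6: CGA Arg / CGC Arg — synonymous.
Codon 7: TCG Ser / AGT Ser — synonymous.
Nonsynonymous differences: 0.

0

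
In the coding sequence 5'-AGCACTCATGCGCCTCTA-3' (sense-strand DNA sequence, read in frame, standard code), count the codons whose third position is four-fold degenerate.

4

Codon 1 AGC (Ser): third position 2-fold.
Codon 2 ACT (Thr): third position 4-fold.
Codon 3 CAT (His): third position 2-fold.
Codon 4 GCG (Ala): third position 4-fold.
Codon 5 CCT (Pro): third position 4-fold.
Codon 6 CTA (Leu): third position 4-fold.
Four-fold degenerate third positions: 4.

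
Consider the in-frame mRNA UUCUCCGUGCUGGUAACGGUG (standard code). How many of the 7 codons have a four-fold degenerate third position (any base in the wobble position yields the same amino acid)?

Codon 1 UUC (Phe): third position 2-fold.
Codon 2 UCC (Ser): third position 4-fold.
Codon 3 GUG (Val): third position 4-fold.
Codon 4 CUG (Leu): third position 4-fold.
Codon 5 GUA (Val): third position 4-fold.
Codon 6 ACG (Thr): third position 4-fold.
Codon 7 GUG (Val): third position 4-fold.
Four-fold degenerate third positions: 6.

6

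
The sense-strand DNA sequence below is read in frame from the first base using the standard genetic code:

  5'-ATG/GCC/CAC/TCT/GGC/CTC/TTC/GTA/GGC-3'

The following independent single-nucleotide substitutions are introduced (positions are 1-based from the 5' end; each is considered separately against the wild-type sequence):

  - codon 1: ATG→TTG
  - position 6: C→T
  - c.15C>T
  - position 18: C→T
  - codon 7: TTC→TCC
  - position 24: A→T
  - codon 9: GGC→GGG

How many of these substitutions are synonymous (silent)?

Codon 1: ATG (Met) → TTG (Leu) — missense.
Codon 2: GCC (Ala) → GCT (Ala) — synonymous.
Codon 5: GGC (Gly) → GGT (Gly) — synonymous.
Codon 6: CTC (Leu) → CTT (Leu) — synonymous.
Codon 7: TTC (Phe) → TCC (Ser) — missense.
Codon 8: GTA (Val) → GTT (Val) — synonymous.
Codon 9: GGC (Gly) → GGG (Gly) — synonymous.
Synonymous: 5 of 7.

5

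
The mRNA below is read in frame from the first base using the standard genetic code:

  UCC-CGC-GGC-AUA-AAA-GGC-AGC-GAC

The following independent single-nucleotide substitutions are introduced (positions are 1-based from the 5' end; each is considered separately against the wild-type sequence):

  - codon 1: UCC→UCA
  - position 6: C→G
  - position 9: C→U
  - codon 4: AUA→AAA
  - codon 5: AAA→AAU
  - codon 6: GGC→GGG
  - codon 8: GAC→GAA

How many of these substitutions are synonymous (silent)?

Codon 1: UCC (Ser) → UCA (Ser) — synonymous.
Codon 2: CGC (Arg) → CGG (Arg) — synonymous.
Codon 3: GGC (Gly) → GGU (Gly) — synonymous.
Codon 4: AUA (Ile) → AAA (Lys) — missense.
Codon 5: AAA (Lys) → AAU (Asn) — missense.
Codon 6: GGC (Gly) → GGG (Gly) — synonymous.
Codon 8: GAC (Asp) → GAA (Glu) — missense.
Synonymous: 4 of 7.

4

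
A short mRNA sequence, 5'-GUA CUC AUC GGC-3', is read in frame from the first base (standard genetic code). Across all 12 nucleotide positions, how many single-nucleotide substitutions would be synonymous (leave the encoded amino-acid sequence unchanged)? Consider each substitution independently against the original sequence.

Codon 1 (GUA, Val): 3 synonymous substitutions.
Codon 2 (CUC, Leu): 3 synonymous substitutions.
Codon 3 (AUC, Ile): 2 synonymous substitutions.
Codon 4 (GGC, Gly): 3 synonymous substitutions.
Total: 3 + 3 + 2 + 3 = 11.

11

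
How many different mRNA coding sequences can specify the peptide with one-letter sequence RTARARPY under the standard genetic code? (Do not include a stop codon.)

Arg: 6 codons.
Thr: 4 codons.
Ala: 4 codons.
Arg: 6 codons.
Ala: 4 codons.
Arg: 6 codons.
Pro: 4 codons.
Tyr: 2 codons.
6 × 4 × 4 × 6 × 4 × 6 × 4 × 2 = 110592.

110592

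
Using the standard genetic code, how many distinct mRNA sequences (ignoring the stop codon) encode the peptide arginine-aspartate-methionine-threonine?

Arg: 6 codons.
Asp: 2 codons.
Met: 1 codon.
Thr: 4 codons.
6 × 2 × 1 × 4 = 48.

48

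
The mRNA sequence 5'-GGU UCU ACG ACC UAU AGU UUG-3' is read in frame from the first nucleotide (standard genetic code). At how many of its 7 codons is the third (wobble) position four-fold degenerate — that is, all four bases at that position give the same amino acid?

Codon 1 GGU (Gly): third position 4-fold.
Codon 2 UCU (Ser): third position 4-fold.
Codon 3 ACG (Thr): third position 4-fold.
Codon 4 ACC (Thr): third position 4-fold.
Codon 5 UAU (Tyr): third position 2-fold.
Codon 6 AGU (Ser): third position 2-fold.
Codon 7 UUG (Leu): third position 2-fold.
Four-fold degenerate third positions: 4.

4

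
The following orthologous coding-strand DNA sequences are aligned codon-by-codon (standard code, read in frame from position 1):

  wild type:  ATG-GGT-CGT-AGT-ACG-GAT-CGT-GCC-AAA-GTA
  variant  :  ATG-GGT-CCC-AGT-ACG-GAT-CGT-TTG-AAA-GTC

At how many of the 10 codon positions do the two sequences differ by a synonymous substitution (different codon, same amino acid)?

1

Codon 1: ATG Met / ATG Met — identical.
Codon 2: GGT Gly / GGT Gly — identical.
Codon 3: CGT Arg / CCC Pro — nonsynonymous.
Codon 4: AGT Ser / AGT Ser — identical.
Codon 5: ACG Thr / ACG Thr — identical.
Codon 6: GAT Asp / GAT Asp — identical.
Codon 7: CGT Arg / CGT Arg — identical.
Codon 8: GCC Ala / TTG Leu — nonsynonymous.
Codon 9: AAA Lys / AAA Lys — identical.
Codon 10: GTA Val / GTC Val — synonymous.
Synonymous differences: 1.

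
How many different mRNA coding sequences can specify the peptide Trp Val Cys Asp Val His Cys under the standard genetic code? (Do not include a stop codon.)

256

Trp: 1 codon.
Val: 4 codons.
Cys: 2 codons.
Asp: 2 codons.
Val: 4 codons.
His: 2 codons.
Cys: 2 codons.
1 × 4 × 2 × 2 × 4 × 2 × 2 = 256.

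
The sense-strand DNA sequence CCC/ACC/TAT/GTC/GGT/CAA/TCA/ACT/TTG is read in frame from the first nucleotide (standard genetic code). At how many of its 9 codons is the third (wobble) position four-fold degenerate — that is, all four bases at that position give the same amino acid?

6

Codon 1 CCC (Pro): third position 4-fold.
Codon 2 ACC (Thr): third position 4-fold.
Codon 3 TAT (Tyr): third position 2-fold.
Codon 4 GTC (Val): third position 4-fold.
Codon 5 GGT (Gly): third position 4-fold.
Codon 6 CAA (Gln): third position 2-fold.
Codon 7 TCA (Ser): third position 4-fold.
Codon 8 ACT (Thr): third position 4-fold.
Codon 9 TTG (Leu): third position 2-fold.
Four-fold degenerate third positions: 6.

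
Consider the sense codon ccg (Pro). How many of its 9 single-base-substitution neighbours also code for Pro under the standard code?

Position 1: none → 0 synonymous.
Position 2: none → 0 synonymous.
Position 3: CCU, CCC, CCA → 3 synonymous.
Total: 0 + 0 + 3 = 3.

3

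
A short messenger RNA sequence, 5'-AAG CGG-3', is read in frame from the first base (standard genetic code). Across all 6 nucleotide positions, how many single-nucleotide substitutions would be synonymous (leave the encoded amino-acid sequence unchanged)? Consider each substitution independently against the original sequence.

5

Codon 1 (AAG, Lys): 1 synonymous substitution.
Codon 2 (CGG, Arg): 4 synonymous substitutions.
Total: 1 + 4 = 5.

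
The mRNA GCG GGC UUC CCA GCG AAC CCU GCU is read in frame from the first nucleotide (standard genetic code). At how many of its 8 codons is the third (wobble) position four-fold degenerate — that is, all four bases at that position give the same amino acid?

Codon 1 GCG (Ala): third position 4-fold.
Codon 2 GGC (Gly): third position 4-fold.
Codon 3 UUC (Phe): third position 2-fold.
Codon 4 CCA (Pro): third position 4-fold.
Codon 5 GCG (Ala): third position 4-fold.
Codon 6 AAC (Asn): third position 2-fold.
Codon 7 CCU (Pro): third position 4-fold.
Codon 8 GCU (Ala): third position 4-fold.
Four-fold degenerate third positions: 6.

6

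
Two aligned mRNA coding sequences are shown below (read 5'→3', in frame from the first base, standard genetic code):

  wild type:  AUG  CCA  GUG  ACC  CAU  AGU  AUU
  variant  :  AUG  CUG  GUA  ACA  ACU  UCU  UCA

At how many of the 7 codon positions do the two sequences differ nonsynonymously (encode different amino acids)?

3

Codon 1: AUG Met / AUG Met — identical.
Codon 2: CCA Pro / CUG Leu — nonsynonymous.
Codon 3: GUG Val / GUA Val — synonymous.
Codon 4: ACC Thr / ACA Thr — synonymous.
Codon 5: CAU His / ACU Thr — nonsynonymous.
Codon 6: AGU Ser / UCU Ser — synonymous.
Codon 7: AUU Ile / UCA Ser — nonsynonymous.
Nonsynonymous differences: 3.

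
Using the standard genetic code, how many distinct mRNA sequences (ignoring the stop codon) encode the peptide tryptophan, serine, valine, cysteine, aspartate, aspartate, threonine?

768

Trp: 1 codon.
Ser: 6 codons.
Val: 4 codons.
Cys: 2 codons.
Asp: 2 codons.
Asp: 2 codons.
Thr: 4 codons.
1 × 6 × 4 × 2 × 2 × 2 × 4 = 768.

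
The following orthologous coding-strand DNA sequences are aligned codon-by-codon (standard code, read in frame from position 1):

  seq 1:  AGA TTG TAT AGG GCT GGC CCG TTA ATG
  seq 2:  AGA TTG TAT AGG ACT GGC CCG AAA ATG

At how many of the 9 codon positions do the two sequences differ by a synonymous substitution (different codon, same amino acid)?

0

Codon 1: AGA Arg / AGA Arg — identical.
Codon 2: TTG Leu / TTG Leu — identical.
Codon 3: TAT Tyr / TAT Tyr — identical.
Codon 4: AGG Arg / AGG Arg — identical.
Codon 5: GCT Ala / ACT Thr — nonsynonymous.
Codon 6: GGC Gly / GGC Gly — identical.
Codon 7: CCG Pro / CCG Pro — identical.
Codon 8: TTA Leu / AAA Lys — nonsynonymous.
Codon 9: ATG Met / ATG Met — identical.
Synonymous differences: 0.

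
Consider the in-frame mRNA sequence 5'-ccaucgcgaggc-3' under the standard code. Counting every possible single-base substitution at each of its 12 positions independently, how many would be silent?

Codon 1 (CCA, Pro): 3 synonymous substitutions.
Codon 2 (UCG, Ser): 3 synonymous substitutions.
Codon 3 (CGA, Arg): 4 synonymous substitutions.
Codon 4 (GGC, Gly): 3 synonymous substitutions.
Total: 3 + 3 + 4 + 3 = 13.

13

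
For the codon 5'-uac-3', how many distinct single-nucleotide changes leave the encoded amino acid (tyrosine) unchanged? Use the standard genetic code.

1

Position 1: none → 0 synonymous.
Position 2: none → 0 synonymous.
Position 3: UAU → 1 synonymous.
Total: 0 + 0 + 1 = 1.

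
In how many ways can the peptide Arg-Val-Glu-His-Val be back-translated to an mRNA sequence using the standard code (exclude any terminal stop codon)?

384

Arg: 6 codons.
Val: 4 codons.
Glu: 2 codons.
His: 2 codons.
Val: 4 codons.
6 × 4 × 2 × 2 × 4 = 384.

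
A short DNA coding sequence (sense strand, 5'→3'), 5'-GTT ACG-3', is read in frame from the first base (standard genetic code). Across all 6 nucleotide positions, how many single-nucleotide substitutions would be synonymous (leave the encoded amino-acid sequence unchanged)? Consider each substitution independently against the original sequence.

Codon 1 (GTT, Val): 3 synonymous substitutions.
Codon 2 (ACG, Thr): 3 synonymous substitutions.
Total: 3 + 3 = 6.

6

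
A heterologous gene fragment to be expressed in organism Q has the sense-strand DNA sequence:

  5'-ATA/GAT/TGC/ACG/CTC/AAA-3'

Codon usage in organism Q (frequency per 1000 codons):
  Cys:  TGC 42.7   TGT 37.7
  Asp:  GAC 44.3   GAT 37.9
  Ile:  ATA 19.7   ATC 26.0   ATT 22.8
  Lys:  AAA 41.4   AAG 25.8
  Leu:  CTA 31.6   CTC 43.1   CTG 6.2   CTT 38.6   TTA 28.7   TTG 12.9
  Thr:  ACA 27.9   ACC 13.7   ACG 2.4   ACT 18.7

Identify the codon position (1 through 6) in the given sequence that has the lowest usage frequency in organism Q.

Codon 1 ATA (Ile): 19.7 per 1000.
Codon 2 GAT (Asp): 37.9 per 1000.
Codon 3 TGC (Cys): 42.7 per 1000.
Codon 4 ACG (Thr): 2.4 per 1000.
Codon 5 CTC (Leu): 43.1 per 1000.
Codon 6 AAA (Lys): 41.4 per 1000.
Lowest frequency is 2.4 at codon 4.

4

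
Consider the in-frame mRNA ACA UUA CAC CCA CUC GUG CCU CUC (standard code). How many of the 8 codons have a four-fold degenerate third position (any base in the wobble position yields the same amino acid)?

Codon 1 ACA (Thr): third position 4-fold.
Codon 2 UUA (Leu): third position 2-fold.
Codon 3 CAC (His): third position 2-fold.
Codon 4 CCA (Pro): third position 4-fold.
Codon 5 CUC (Leu): third position 4-fold.
Codon 6 GUG (Val): third position 4-fold.
Codon 7 CCU (Pro): third position 4-fold.
Codon 8 CUC (Leu): third position 4-fold.
Four-fold degenerate third positions: 6.

6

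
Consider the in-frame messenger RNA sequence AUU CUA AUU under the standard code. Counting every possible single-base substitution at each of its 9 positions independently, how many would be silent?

Codon 1 (AUU, Ile): 2 synonymous substitutions.
Codon 2 (CUA, Leu): 4 synonymous substitutions.
Codon 3 (AUU, Ile): 2 synonymous substitutions.
Total: 2 + 4 + 2 = 8.

8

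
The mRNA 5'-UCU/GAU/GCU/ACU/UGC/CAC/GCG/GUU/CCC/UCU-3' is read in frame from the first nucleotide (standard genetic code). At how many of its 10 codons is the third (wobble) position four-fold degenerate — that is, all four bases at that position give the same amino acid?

7

Codon 1 UCU (Ser): third position 4-fold.
Codon 2 GAU (Asp): third position 2-fold.
Codon 3 GCU (Ala): third position 4-fold.
Codon 4 ACU (Thr): third position 4-fold.
Codon 5 UGC (Cys): third position 2-fold.
Codon 6 CAC (His): third position 2-fold.
Codon 7 GCG (Ala): third position 4-fold.
Codon 8 GUU (Val): third position 4-fold.
Codon 9 CCC (Pro): third position 4-fold.
Codon 10 UCU (Ser): third position 4-fold.
Four-fold degenerate third positions: 7.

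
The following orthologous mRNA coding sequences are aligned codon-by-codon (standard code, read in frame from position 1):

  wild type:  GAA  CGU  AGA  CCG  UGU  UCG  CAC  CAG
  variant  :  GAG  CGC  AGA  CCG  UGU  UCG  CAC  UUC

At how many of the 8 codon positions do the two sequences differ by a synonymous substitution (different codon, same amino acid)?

Codon 1: GAA Glu / GAG Glu — synonymous.
Codon 2: CGU Arg / CGC Arg — synonymous.
Codon 3: AGA Arg / AGA Arg — identical.
Codon 4: CCG Pro / CCG Pro — identical.
Codon 5: UGU Cys / UGU Cys — identical.
Codon 6: UCG Ser / UCG Ser — identical.
Codon 7: CAC His / CAC His — identical.
Codon 8: CAG Gln / UUC Phe — nonsynonymous.
Synonymous differences: 2.

2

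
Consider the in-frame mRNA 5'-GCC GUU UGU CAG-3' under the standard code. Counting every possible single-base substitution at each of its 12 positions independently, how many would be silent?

8

Codon 1 (GCC, Ala): 3 synonymous substitutions.
Codon 2 (GUU, Val): 3 synonymous substitutions.
Codon 3 (UGU, Cys): 1 synonymous substitution.
Codon 4 (CAG, Gln): 1 synonymous substitution.
Total: 3 + 3 + 1 + 1 = 8.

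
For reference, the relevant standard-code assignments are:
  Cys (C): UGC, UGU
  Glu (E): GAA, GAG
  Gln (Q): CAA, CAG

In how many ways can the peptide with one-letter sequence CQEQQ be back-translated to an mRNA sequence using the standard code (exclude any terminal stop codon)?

Cys: 2 codons.
Gln: 2 codons.
Glu: 2 codons.
Gln: 2 codons.
Gln: 2 codons.
2 × 2 × 2 × 2 × 2 = 32.

32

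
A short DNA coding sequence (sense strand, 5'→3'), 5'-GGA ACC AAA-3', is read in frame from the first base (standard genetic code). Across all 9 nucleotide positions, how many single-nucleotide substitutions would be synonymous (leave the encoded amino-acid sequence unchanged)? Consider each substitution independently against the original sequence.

7

Codon 1 (GGA, Gly): 3 synonymous substitutions.
Codon 2 (ACC, Thr): 3 synonymous substitutions.
Codon 3 (AAA, Lys): 1 synonymous substitution.
Total: 3 + 3 + 1 = 7.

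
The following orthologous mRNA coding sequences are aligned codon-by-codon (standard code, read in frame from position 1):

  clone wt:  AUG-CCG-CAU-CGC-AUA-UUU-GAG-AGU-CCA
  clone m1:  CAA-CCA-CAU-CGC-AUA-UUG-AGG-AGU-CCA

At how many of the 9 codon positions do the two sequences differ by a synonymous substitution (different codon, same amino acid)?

Codon 1: AUG Met / CAA Gln — nonsynonymous.
Codon 2: CCG Pro / CCA Pro — synonymous.
Codon 3: CAU His / CAU His — identical.
Codon 4: CGC Arg / CGC Arg — identical.
Codon 5: AUA Ile / AUA Ile — identical.
Codon 6: UUU Phe / UUG Leu — nonsynonymous.
Codon 7: GAG Glu / AGG Arg — nonsynonymous.
Codon 8: AGU Ser / AGU Ser — identical.
Codon 9: CCA Pro / CCA Pro — identical.
Synonymous differences: 1.

1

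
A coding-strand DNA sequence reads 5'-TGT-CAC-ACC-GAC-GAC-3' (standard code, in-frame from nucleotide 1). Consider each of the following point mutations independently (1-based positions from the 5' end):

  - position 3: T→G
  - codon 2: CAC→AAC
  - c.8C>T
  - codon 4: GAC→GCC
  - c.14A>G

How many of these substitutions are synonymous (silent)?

Codon 1: TGT (Cys) → TGG (Trp) — missense.
Codon 2: CAC (His) → AAC (Asn) — missense.
Codon 3: ACC (Thr) → ATC (Ile) — missense.
Codon 4: GAC (Asp) → GCC (Ala) — missense.
Codon 5: GAC (Asp) → GGC (Gly) — missense.
Synonymous: 0 of 5.

0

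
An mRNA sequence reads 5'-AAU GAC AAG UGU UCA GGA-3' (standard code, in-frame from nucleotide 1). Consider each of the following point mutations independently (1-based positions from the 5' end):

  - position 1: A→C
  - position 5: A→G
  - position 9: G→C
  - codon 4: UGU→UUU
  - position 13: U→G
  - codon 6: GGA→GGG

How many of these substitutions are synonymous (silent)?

1

Codon 1: AAU (Asn) → CAU (His) — missense.
Codon 2: GAC (Asp) → GGC (Gly) — missense.
Codon 3: AAG (Lys) → AAC (Asn) — missense.
Codon 4: UGU (Cys) → UUU (Phe) — missense.
Codon 5: UCA (Ser) → GCA (Ala) — missense.
Codon 6: GGA (Gly) → GGG (Gly) — synonymous.
Synonymous: 1 of 6.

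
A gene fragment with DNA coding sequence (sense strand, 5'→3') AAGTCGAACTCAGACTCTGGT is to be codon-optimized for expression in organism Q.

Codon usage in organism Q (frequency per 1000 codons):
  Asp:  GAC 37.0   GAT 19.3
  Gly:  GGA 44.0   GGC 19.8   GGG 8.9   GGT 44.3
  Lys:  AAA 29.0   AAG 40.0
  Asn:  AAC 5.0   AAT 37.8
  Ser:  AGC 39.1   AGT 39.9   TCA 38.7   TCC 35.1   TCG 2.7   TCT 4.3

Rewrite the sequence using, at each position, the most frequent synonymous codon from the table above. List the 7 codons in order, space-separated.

AAG AGT AAT AGT GAC AGT GGT

Codon 1 (Lys): best is AAG at 40.0.
Codon 2 (Ser): best is AGT at 39.9.
Codon 3 (Asn): best is AAT at 37.8.
Codon 4 (Ser): best is AGT at 39.9.
Codon 5 (Asp): best is GAC at 37.0.
Codon 6 (Ser): best is AGT at 39.9.
Codon 7 (Gly): best is GGT at 44.3.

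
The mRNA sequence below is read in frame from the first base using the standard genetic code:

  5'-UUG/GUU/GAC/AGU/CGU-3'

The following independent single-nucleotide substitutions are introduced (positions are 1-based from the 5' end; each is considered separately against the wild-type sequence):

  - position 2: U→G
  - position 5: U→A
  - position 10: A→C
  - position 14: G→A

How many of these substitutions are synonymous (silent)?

Codon 1: UUG (Leu) → UGG (Trp) — missense.
Codon 2: GUU (Val) → GAU (Asp) — missense.
Codon 4: AGU (Ser) → CGU (Arg) — missense.
Codon 5: CGU (Arg) → CAU (His) — missense.
Synonymous: 0 of 4.

0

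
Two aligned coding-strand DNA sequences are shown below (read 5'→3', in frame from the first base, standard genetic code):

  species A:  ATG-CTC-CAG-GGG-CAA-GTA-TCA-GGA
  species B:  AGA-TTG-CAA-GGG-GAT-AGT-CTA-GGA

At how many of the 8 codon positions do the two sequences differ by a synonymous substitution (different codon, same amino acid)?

2

Codon 1: ATG Met / AGA Arg — nonsynonymous.
Codon 2: CTC Leu / TTG Leu — synonymous.
Codon 3: CAG Gln / CAA Gln — synonymous.
Codon 4: GGG Gly / GGG Gly — identical.
Codon 5: CAA Gln / GAT Asp — nonsynonymous.
Codon 6: GTA Val / AGT Ser — nonsynonymous.
Codon 7: TCA Ser / CTA Leu — nonsynonymous.
Codon 8: GGA Gly / GGA Gly — identical.
Synonymous differences: 2.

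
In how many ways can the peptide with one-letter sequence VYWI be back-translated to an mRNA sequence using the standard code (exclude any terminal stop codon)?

Val: 4 codons.
Tyr: 2 codons.
Trp: 1 codon.
Ile: 3 codons.
4 × 2 × 1 × 3 = 24.

24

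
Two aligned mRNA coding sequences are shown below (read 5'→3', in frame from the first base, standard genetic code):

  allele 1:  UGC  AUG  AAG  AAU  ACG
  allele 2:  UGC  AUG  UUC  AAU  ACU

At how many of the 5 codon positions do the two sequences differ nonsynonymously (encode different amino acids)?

Codon 1: UGC Cys / UGC Cys — identical.
Codon 2: AUG Met / AUG Met — identical.
Codon 3: AAG Lys / UUC Phe — nonsynonymous.
Codon 4: AAU Asn / AAU Asn — identical.
Codon 5: ACG Thr / ACU Thr — synonymous.
Nonsynonymous differences: 1.

1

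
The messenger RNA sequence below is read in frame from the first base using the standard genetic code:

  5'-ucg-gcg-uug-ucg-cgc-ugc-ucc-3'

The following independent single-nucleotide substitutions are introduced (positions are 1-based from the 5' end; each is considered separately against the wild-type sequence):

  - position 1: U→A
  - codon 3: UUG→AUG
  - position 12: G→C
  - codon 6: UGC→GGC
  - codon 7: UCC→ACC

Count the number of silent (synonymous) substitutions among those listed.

Codon 1: UCG (Ser) → ACG (Thr) — missense.
Codon 3: UUG (Leu) → AUG (Met) — missense.
Codon 4: UCG (Ser) → UCC (Ser) — synonymous.
Codon 6: UGC (Cys) → GGC (Gly) — missense.
Codon 7: UCC (Ser) → ACC (Thr) — missense.
Synonymous: 1 of 5.

1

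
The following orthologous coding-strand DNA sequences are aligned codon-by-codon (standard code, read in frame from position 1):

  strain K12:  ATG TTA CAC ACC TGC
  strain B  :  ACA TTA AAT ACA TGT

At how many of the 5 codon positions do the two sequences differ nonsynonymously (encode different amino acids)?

Codon 1: ATG Met / ACA Thr — nonsynonymous.
Codon 2: TTA Leu / TTA Leu — identical.
Codon 3: CAC His / AAT Asn — nonsynonymous.
Codon 4: ACC Thr / ACA Thr — synonymous.
Codon 5: TGC Cys / TGT Cys — synonymous.
Nonsynonymous differences: 2.

2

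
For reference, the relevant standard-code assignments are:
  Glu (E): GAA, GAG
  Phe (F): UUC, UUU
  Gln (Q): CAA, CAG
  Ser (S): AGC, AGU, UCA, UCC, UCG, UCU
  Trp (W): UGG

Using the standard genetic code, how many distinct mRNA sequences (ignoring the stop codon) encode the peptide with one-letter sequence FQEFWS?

96

Phe: 2 codons.
Gln: 2 codons.
Glu: 2 codons.
Phe: 2 codons.
Trp: 1 codon.
Ser: 6 codons.
2 × 2 × 2 × 2 × 1 × 6 = 96.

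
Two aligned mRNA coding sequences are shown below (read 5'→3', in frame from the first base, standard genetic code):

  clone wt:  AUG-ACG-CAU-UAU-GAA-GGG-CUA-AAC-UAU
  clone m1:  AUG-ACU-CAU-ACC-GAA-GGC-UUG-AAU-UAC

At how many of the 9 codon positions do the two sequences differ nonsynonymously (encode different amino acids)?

1

Codon 1: AUG Met / AUG Met — identical.
Codon 2: ACG Thr / ACU Thr — synonymous.
Codon 3: CAU His / CAU His — identical.
Codon 4: UAU Tyr / ACC Thr — nonsynonymous.
Codon 5: GAA Glu / GAA Glu — identical.
Codon 6: GGG Gly / GGC Gly — synonymous.
Codon 7: CUA Leu / UUG Leu — synonymous.
Codon 8: AAC Asn / AAU Asn — synonymous.
Codon 9: UAU Tyr / UAC Tyr — synonymous.
Nonsynonymous differences: 1.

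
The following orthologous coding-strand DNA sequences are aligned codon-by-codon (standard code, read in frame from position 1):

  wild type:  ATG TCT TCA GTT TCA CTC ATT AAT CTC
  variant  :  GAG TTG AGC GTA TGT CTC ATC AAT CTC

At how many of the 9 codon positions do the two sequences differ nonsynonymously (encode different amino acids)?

Codon 1: ATG Met / GAG Glu — nonsynonymous.
Codon 2: TCT Ser / TTG Leu — nonsynonymous.
Codon 3: TCA Ser / AGC Ser — synonymous.
Codon 4: GTT Val / GTA Val — synonymous.
Codon 5: TCA Ser / TGT Cys — nonsynonymous.
Codon 6: CTC Leu / CTC Leu — identical.
Codon 7: ATT Ile / ATC Ile — synonymous.
Codon 8: AAT Asn / AAT Asn — identical.
Codon 9: CTC Leu / CTC Leu — identical.
Nonsynonymous differences: 3.

3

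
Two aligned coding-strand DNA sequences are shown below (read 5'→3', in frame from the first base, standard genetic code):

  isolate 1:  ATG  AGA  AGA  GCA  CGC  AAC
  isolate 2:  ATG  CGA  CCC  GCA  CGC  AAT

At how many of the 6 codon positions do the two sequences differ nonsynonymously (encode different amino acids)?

Codon 1: ATG Met / ATG Met — identical.
Codon 2: AGA Arg / CGA Arg — synonymous.
Codon 3: AGA Arg / CCC Pro — nonsynonymous.
Codon 4: GCA Ala / GCA Ala — identical.
Codon 5: CGC Arg / CGC Arg — identical.
Codon 6: AAC Asn / AAT Asn — synonymous.
Nonsynonymous differences: 1.

1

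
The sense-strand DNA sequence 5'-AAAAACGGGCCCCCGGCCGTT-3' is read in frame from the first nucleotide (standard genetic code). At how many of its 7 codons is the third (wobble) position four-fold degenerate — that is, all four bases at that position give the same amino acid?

Codon 1 AAA (Lys): third position 2-fold.
Codon 2 AAC (Asn): third position 2-fold.
Codon 3 GGG (Gly): third position 4-fold.
Codon 4 CCC (Pro): third position 4-fold.
Codon 5 CCG (Pro): third position 4-fold.
Codon 6 GCC (Ala): third position 4-fold.
Codon 7 GTT (Val): third position 4-fold.
Four-fold degenerate third positions: 5.

5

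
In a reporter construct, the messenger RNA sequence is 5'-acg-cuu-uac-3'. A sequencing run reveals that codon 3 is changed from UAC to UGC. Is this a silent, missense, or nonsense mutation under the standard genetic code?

Position 8 falls in codon 3: UAC → Tyr.
After the substitution the codon is UGC → Cys.
Tyr ≠ Cys, so this is a missense mutation.

missense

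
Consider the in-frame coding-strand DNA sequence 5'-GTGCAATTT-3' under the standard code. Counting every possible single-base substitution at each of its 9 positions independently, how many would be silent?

5

Codon 1 (GTG, Val): 3 synonymous substitutions.
Codon 2 (CAA, Gln): 1 synonymous substitution.
Codon 3 (TTT, Phe): 1 synonymous substitution.
Total: 3 + 1 + 1 = 5.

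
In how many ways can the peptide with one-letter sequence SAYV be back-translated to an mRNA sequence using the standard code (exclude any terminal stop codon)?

192

Ser: 6 codons.
Ala: 4 codons.
Tyr: 2 codons.
Val: 4 codons.
6 × 4 × 2 × 4 = 192.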